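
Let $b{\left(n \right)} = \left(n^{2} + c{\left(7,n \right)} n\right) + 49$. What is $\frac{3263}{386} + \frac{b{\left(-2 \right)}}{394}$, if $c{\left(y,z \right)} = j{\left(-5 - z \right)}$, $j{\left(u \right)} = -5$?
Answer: $\frac{327485}{38021} \approx 8.6133$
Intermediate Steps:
$c{\left(y,z \right)} = -5$
$b{\left(n \right)} = 49 + n^{2} - 5 n$ ($b{\left(n \right)} = \left(n^{2} - 5 n\right) + 49 = 49 + n^{2} - 5 n$)
$\frac{3263}{386} + \frac{b{\left(-2 \right)}}{394} = \frac{3263}{386} + \frac{49 + \left(-2\right)^{2} - -10}{394} = 3263 \cdot \frac{1}{386} + \left(49 + 4 + 10\right) \frac{1}{394} = \frac{3263}{386} + 63 \cdot \frac{1}{394} = \frac{3263}{386} + \frac{63}{394} = \frac{327485}{38021}$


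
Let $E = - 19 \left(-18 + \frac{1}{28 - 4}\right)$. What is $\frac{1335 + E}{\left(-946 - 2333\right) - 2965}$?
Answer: $- \frac{5747}{21408} \approx -0.26845$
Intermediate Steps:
$E = \frac{8189}{24}$ ($E = - 19 \left(-18 + \frac{1}{24}\right) = \left(-19\right) \left(- \frac{431}{24}\right) = \frac{8189}{24} \approx 341.21$)
$\frac{1335 + E}{\left(-946 - 2333\right) - 2965} = \frac{1335 + \frac{8189}{24}}{\left(-946 - 2333\right) - 2965} = \frac{40229}{24 \left(-3279 - 2965\right)} = \frac{40229}{24 \left(-6244\right)} = \frac{40229}{24} \left(- \frac{1}{6244}\right) = - \frac{5747}{21408}$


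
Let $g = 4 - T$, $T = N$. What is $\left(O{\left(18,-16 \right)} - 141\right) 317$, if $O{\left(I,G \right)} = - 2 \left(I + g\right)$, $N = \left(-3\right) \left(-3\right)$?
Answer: $-52939$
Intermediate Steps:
$N = 9$
$T = 9$
$g = -5$ ($g = 4 - 9 = -5$)
$O{\left(I,G \right)} = 10 - 2 I$ ($O{\left(I,G \right)} = - 2 \left(I - 5\right) = - 2 \left(-5 + I\right) = 10 - 2 I$)
$\left(O{\left(18,-16 \right)} - 141\right) 317 = \left(\left(10 - 36\right) - 141\right) 317 = \left(-26 - 141\right) 317 = \left(-167\right) 317 = -52939$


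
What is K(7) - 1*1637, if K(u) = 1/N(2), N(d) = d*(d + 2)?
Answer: -13095/8 ≈ -1636.9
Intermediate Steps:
N(d) = d*(2 + d)
K(u) = 1/8 (K(u) = 1/(2*(2 + 2)) = 1/(2*4) = 1/8)
K(7) - 1*1637 = 1/8 - 1*1637 = 1/8 - 1637 = -13095/8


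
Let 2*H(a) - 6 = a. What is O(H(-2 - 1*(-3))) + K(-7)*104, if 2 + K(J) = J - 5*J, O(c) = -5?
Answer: 2699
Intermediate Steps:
H(a) = 3 + a/2
K(J) = -2 - 4*J (K(J) = -2 + (J - 5*J) = -2 - 4*J)
O(H(-2 - 1*(-3))) + K(-7)*104 = -5 + (-2 - 4*(-7))*104 = -5 + (-2 + 28)*104 = -5 + 26*104 = -5 + 2704 = 2699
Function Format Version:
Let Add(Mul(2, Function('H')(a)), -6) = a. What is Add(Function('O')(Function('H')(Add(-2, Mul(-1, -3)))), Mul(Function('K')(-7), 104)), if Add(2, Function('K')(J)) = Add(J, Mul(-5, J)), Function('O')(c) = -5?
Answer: 2699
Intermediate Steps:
Function('H')(a) = Add(3, Mul(Rational(1, 2), a))
Function('K')(J) = Add(-2, Mul(-4, J)) (Function('K')(J) = Add(-2, Add(J, Mul(-5, J))) = Add(-2, Mul(-4, J)))
Add(Function('O')(Function('H')(Add(-2, Mul(-1, -3)))), Mul(Function('K')(-7), 104)) = Add(-5, Mul(Add(-2, Mul(-4, -7)), 104)) = Add(-5, Mul(Add(-2, 28), 104)) = Add(-5, Mul(26, 104)) = Add(-5, 2704) = 2699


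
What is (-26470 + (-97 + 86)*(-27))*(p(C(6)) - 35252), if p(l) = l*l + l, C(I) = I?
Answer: 921551330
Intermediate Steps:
p(l) = l + l**2 (p(l) = l**2 + l = l + l**2)
(-26470 + (-97 + 86)*(-27))*(p(C(6)) - 35252) = (-26470 + (-97 + 86)*(-27))*(6*(1 + 6) - 35252) = (-26470 - 11*(-27))*(6*7 - 35252) = (-26470 + 297)*(42 - 35252) = -26173*(-35210) = 921551330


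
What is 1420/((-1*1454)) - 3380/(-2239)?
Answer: 867570/1627753 ≈ 0.53299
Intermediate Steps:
1420/((-1*1454)) - 3380/(-2239) = 1420/(-1454) - 3380*(-1/2239) = 1420*(-1/1454) + 3380/2239 = -710/727 + 3380/2239 = 867570/1627753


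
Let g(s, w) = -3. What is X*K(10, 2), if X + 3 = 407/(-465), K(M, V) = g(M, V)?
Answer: 1802/155 ≈ 11.626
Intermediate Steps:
K(M, V) = -3
X = -1802/465 (X = -3 + 407/(-465) = -3 + 407*(-1/465) = -3 - 407/465 = -1802/465 ≈ -3.8753)
X*K(10, 2) = -1802/465*(-3) = 1802/155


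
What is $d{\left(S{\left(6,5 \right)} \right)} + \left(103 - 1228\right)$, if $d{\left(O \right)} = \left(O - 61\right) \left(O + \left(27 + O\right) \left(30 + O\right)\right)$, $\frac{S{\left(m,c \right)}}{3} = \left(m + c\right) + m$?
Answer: $-64815$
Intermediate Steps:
$S{\left(m,c \right)} = 3 c + 6 m$ ($S{\left(m,c \right)} = 3 \left(\left(m + c\right) + m\right) = 3 \left(\left(c + m\right) + m\right) = 3 \left(c + 2 m\right) = 3 c + 6 m$)
$d{\left(O \right)} = \left(-61 + O\right) \left(O + \left(27 + O\right) \left(30 + O\right)\right)$
$d{\left(S{\left(6,5 \right)} \right)} + \left(103 - 1228\right) = \left(-49410 + \left(3 \cdot 5 + 6 \cdot 6\right)^{3} - 2728 \left(3 \cdot 5 + 6 \cdot 6\right) - 3 \left(3 \cdot 5 + 6 \cdot 6\right)^{2}\right) + \left(103 - 1228\right) = \left(-49410 + \left(15 + 36\right)^{3} - 2728 \left(15 + 36\right) - 3 \left(15 + 36\right)^{2}\right) + \left(103 - 1228\right) = \left(-49410 + 51^{3} - 139128 - 3 \cdot 51^{2}\right) - 1125 = \left(-49410 + 132651 - 139128 - 7803\right) - 1125 = -63690 - 1125 = -64815$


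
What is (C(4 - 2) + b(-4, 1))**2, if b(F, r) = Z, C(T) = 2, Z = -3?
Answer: 1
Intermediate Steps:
b(F, r) = -3
(C(4 - 2) + b(-4, 1))**2 = (2 - 3)**2 = (-1)**2 = 1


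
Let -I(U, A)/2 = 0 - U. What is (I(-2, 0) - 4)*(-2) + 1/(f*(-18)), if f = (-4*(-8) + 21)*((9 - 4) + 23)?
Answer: 427391/26712 ≈ 16.000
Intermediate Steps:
I(U, A) = 2*U (I(U, A) = -2*(0 - U) = -(-2)*U = 2*U)
f = 1484 (f = (32 + 21)*(5 + 23) = 53*28 = 1484)
(I(-2, 0) - 4)*(-2) + 1/(f*(-18)) = (2*(-2) - 4)*(-2) + 1/(1484*(-18)) = (-4 - 4)*(-2) + (1/1484)*(-1/18) = -8*(-2) - 1/26712 = 16 - 1/26712 = 427391/26712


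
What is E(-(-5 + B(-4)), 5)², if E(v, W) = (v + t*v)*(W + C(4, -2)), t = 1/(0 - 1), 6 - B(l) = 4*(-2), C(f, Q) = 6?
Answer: 0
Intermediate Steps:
B(l) = 14 (B(l) = 6 - 4*(-2) = 6 - 1*(-8) = 6 + 8 = 14)
t = -1 (t = 1/(-1) = -1)
E(v, W) = 0 (E(v, W) = (v - v)*(W + 6) = 0*(6 + W) = 0)
E(-(-5 + B(-4)), 5)² = 0² = 0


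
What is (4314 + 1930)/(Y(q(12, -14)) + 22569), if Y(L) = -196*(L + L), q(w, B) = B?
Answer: 6244/28057 ≈ 0.22255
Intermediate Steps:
Y(L) = -392*L
(4314 + 1930)/(Y(q(12, -14)) + 22569) = (4314 + 1930)/(-392*(-14) + 22569) = 6244/(5488 + 22569) = 6244/28057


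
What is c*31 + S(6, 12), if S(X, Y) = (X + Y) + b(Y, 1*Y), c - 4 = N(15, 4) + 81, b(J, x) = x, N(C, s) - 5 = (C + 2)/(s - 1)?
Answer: 8987/3 ≈ 2995.7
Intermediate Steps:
N(C, s) = 5 + (2 + C)/(-1 + s) (N(C, s) = 5 + (C + 2)/(s - 1) = 5 + (2 + C)/(-1 + s))
c = 287/3 (c = 4 + ((-3 + 15 + 5*4)/(-1 + 4) + 81) = 4 + ((-3 + 15 + 20)/3 + 81) = 4 + ((⅓)*32 + 81) = 4 + (32/3 + 81) = 4 + 275/3 = 287/3 ≈ 95.667)
S(X, Y) = X + 2*Y (S(X, Y) = (X + Y) + 1*Y = (X + Y) + Y = X + 2*Y)
c*31 + S(6, 12) = (287/3)*31 + (6 + 2*12) = 8897/3 + (6 + 24) = 8897/3 + 30 = 8987/3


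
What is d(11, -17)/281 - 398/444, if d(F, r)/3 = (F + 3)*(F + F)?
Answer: 149209/62382 ≈ 2.3919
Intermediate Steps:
d(F, r) = 6*F*(3 + F) (d(F, r) = 3*((F + 3)*(F + F)) = 3*((3 + F)*(2*F)) = 3*(2*F*(3 + F)) = 6*F*(3 + F))
d(11, -17)/281 - 398/444 = (6*11*(3 + 11))/281 - 398/444 = (6*11*14)*(1/281) - 398*1/444 = 924*(1/281) - 199/222 = 924/281 - 199/222 = 149209/62382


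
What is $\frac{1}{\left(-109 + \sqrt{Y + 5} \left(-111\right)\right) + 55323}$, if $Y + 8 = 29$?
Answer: $\frac{27607}{1524132725} + \frac{111 \sqrt{26}}{3048265450} \approx 1.8299 \cdot 10^{-5}$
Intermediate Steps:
$Y = 21$ ($Y = -8 + 29 = 21$)
$\frac{1}{\left(-109 + \sqrt{Y + 5} \left(-111\right)\right) + 55323} = \frac{1}{\left(-109 + \sqrt{21 + 5} \left(-111\right)\right) + 55323} = \frac{1}{\left(-109 + \sqrt{26} \left(-111\right)\right) + 55323} = \frac{1}{\left(-109 - 111 \sqrt{26}\right) + 55323} = \frac{1}{55214 - 111 \sqrt{26}}$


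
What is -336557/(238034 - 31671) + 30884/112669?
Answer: -31546225741/23250712847 ≈ -1.3568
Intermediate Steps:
-336557/(238034 - 31671) + 30884/112669 = -336557/206363 + 30884*(1/112669) = -336557*1/206363 + 30884/112669 = -336557/206363 + 30884/112669 = -31546225741/23250712847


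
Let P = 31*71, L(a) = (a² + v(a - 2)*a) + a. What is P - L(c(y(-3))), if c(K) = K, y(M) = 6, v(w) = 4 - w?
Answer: 2159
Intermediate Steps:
L(a) = a + a² + a*(6 - a) (L(a) = (a² + (4 - (a - 2))*a) + a = (a² + (4 - (-2 + a))*a) + a = (a² + (4 + (2 - a))*a) + a = (a² + (6 - a)*a) + a = (a² + a*(6 - a)) + a = a + a² + a*(6 - a))
P = 2201
P - L(c(y(-3))) = 2201 - 7*6 = 2201 - 1*42 = 2201 - 42 = 2159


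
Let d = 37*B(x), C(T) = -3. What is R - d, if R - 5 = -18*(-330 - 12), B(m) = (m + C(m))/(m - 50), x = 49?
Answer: 7863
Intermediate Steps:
B(m) = (-3 + m)/(-50 + m) (B(m) = (m - 3)/(m - 50) = (-3 + m)/(-50 + m))
R = 6161 (R = 5 - 18*(-330 - 12) = 5 - 18*(-342) = 5 + 6156 = 6161)
d = -1702 (d = 37*((-3 + 49)/(-50 + 49)) = 37*(46/(-1)) = 37*(-1*46) = 37*(-46) = -1702)
R - d = 6161 - 1*(-1702) = 6161 + 1702 = 7863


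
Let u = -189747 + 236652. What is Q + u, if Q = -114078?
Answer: -67173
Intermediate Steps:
u = 46905
Q + u = -114078 + 46905 = -67173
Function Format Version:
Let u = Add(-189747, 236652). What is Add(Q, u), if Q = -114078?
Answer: -67173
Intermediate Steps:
u = 46905
Add(Q, u) = Add(-114078, 46905) = -67173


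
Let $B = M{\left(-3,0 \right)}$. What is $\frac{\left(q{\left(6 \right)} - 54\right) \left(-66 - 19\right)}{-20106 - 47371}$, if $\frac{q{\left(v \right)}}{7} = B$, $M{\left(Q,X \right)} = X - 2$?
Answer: $- \frac{5780}{67477} \approx -0.085659$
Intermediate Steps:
$M{\left(Q,X \right)} = -2 + X$
$B = -2$ ($B = -2 + 0 = -2$)
$q{\left(v \right)} = -14$ ($q{\left(v \right)} = 7 \left(-2\right) = -14$)
$\frac{\left(q{\left(6 \right)} - 54\right) \left(-66 - 19\right)}{-20106 - 47371} = \frac{\left(-14 - 54\right) \left(-66 - 19\right)}{-20106 - 47371} = \frac{\left(-68\right) \left(-66 - 19\right)}{-20106 - 47371} = \frac{\left(-68\right) \left(-85\right)}{-67477} = 5780 \left(- \frac{1}{67477}\right) = - \frac{5780}{67477}$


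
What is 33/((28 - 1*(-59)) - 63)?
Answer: 11/8 ≈ 1.3750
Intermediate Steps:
33/((28 - 1*(-59)) - 63) = 33/((28 + 59) - 63) = 33/(87 - 63) = 33/24 = 33*(1/24) = 11/8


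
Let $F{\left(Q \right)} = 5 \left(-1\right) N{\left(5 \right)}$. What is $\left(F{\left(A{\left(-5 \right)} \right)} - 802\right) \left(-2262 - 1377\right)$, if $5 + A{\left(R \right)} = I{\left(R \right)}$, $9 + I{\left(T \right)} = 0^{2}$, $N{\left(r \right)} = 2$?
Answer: $2954868$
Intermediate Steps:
$I{\left(T \right)} = -9$ ($I{\left(T \right)} = -9 + 0^{2} = -9 + 0 = -9$)
$A{\left(R \right)} = -14$ ($A{\left(R \right)} = -5 - 9 = -14$)
$F{\left(Q \right)} = -10$ ($F{\left(Q \right)} = 5 \left(-1\right) 2 = \left(-5\right) 2 = -10$)
$\left(F{\left(A{\left(-5 \right)} \right)} - 802\right) \left(-2262 - 1377\right) = \left(-10 - 802\right) \left(-2262 - 1377\right) = \left(-812\right) \left(-3639\right) = 2954868$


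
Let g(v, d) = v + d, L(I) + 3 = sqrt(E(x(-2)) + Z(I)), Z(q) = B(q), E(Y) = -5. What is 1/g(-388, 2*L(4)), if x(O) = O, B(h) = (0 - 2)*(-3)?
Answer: -1/392 ≈ -0.0025510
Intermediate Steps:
B(h) = 6 (B(h) = -2*(-3) = 6)
Z(q) = 6
L(I) = -2 (L(I) = -3 + sqrt(-5 + 6) = -3 + sqrt(1) = -3 + 1 = -2)
g(v, d) = d + v
1/g(-388, 2*L(4)) = 1/(2*(-2) - 388) = 1/(-4 - 388) = 1/(-392) = -1/392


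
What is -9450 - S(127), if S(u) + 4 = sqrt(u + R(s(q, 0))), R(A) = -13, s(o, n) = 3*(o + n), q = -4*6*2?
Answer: -9446 - sqrt(114) ≈ -9456.7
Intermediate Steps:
q = -48 (q = -24*2 = -48)
s(o, n) = 3*n + 3*o (s(o, n) = 3*(n + o) = 3*n + 3*o)
S(u) = -4 + sqrt(-13 + u) (S(u) = -4 + sqrt(u - 13) = -4 + sqrt(-13 + u))
-9450 - S(127) = -9450 - (-4 + sqrt(-13 + 127)) = -9450 - (-4 + sqrt(114)) = -9450 + (4 - sqrt(114)) = -9446 - sqrt(114)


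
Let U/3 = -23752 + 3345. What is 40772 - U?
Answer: 101993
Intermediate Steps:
U = -61221 (U = 3*(-23752 + 3345) = 3*(-20407) = -61221)
40772 - U = 40772 - 1*(-61221) = 40772 + 61221 = 101993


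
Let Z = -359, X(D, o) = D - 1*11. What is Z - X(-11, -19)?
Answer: -337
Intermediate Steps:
X(D, o) = -11 + D (X(D, o) = D - 11 = -11 + D)
Z - X(-11, -19) = -359 - (-11 - 11) = -359 - 1*(-22) = -359 + 22 = -337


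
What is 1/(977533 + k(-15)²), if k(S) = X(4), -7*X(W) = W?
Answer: 49/47899133 ≈ 1.0230e-6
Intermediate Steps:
X(W) = -W/7
k(S) = -4/7 (k(S) = -⅐*4 = -4/7)
1/(977533 + k(-15)²) = 1/(977533 + (-4/7)²) = 1/(977533 + 16/49) = 1/(47899133/49) = 49/47899133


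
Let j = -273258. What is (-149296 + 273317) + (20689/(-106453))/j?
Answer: 212215498365179/1711125522 ≈ 1.2402e+5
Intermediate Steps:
(-149296 + 273317) + (20689/(-106453))/j = (-149296 + 273317) + (20689/(-106453))/(-273258) = 124021 + (20689*(-1/106453))*(-1/273258) = 124021 - 20689/106453*(-1/273258) = 124021 + 1217/1711125522 = 212215498365179/1711125522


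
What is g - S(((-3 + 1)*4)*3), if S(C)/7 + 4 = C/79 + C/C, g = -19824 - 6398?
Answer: -2069711/79 ≈ -26199.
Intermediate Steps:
g = -26222
S(C) = -21 + 7*C/79 (S(C) = -28 + 7*(C/79 + C/C) = -28 + 7*(C*(1/79) + 1) = -28 + 7*(C/79 + 1) = -28 + 7*(1 + C/79) = -28 + (7 + 7*C/79) = -21 + 7*C/79)
g - S(((-3 + 1)*4)*3) = -26222 - (-21 + 7*(((-3 + 1)*4)*3)/79) = -26222 - (-21 + 7*(-2*4*3)/79) = -26222 - (-21 + 7*(-8*3)/79) = -26222 - (-21 + (7/79)*(-24)) = -26222 - (-21 - 168/79) = -26222 - 1*(-1827/79) = -26222 + 1827/79 = -2069711/79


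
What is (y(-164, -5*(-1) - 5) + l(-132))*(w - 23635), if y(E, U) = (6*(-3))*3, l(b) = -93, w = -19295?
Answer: 6310710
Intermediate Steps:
y(E, U) = -54 (y(E, U) = -18*3 = -54)
(y(-164, -5*(-1) - 5) + l(-132))*(w - 23635) = (-54 - 93)*(-19295 - 23635) = -147*(-42930) = 6310710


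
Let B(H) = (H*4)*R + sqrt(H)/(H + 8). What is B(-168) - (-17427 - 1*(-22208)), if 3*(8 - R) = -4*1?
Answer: -11053 - I*sqrt(42)/80 ≈ -11053.0 - 0.081009*I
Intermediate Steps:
R = 28/3 (R = 8 - (-4)/3 = 8 - 1/3*(-4) = 8 + 4/3 = 28/3 ≈ 9.3333)
B(H) = 112*H/3 + sqrt(H)/(8 + H) (B(H) = (H*4)*(28/3) + sqrt(H)/(H + 8) = (4*H)*(28/3) + sqrt(H)/(8 + H) = 112*H/3 + sqrt(H)/(8 + H))
B(-168) - (-17427 - 1*(-22208)) = (3*sqrt(-168) + 112*(-168)**2 + 896*(-168))/(3*(8 - 168)) - (-17427 - 1*(-22208)) = (1/3)*(3*(2*I*sqrt(42)) + 112*28224 - 150528)/(-160) - (-17427 + 22208) = (1/3)*(-1/160)*(6*I*sqrt(42) + 3161088 - 150528) - 1*4781 = (1/3)*(-1/160)*(3010560 + 6*I*sqrt(42)) - 4781 = (-6272 - I*sqrt(42)/80) - 4781 = -11053 - I*sqrt(42)/80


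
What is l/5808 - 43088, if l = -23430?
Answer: -3792099/88 ≈ -43092.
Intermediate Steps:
l/5808 - 43088 = -23430/5808 - 43088 = -23430*1/5808 - 43088 = -355/88 - 43088 = -3792099/88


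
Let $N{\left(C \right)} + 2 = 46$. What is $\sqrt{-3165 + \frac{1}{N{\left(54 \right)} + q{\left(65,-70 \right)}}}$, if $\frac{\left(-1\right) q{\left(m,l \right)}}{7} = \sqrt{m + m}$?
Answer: $\frac{\sqrt{139259 - 22155 \sqrt{130}}}{\sqrt{-44 + 7 \sqrt{130}}} \approx 56.259 i$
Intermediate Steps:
$q{\left(m,l \right)} = - 7 \sqrt{2} \sqrt{m}$ ($q{\left(m,l \right)} = - 7 \sqrt{m + m} = - 7 \sqrt{2 m} = - 7 \sqrt{2} \sqrt{m}$)
$N{\left(C \right)} = 44$ ($N{\left(C \right)} = -2 + 46 = 44$)
$\sqrt{-3165 + \frac{1}{N{\left(54 \right)} + q{\left(65,-70 \right)}}} = \sqrt{-3165 + \frac{1}{44 - 7 \sqrt{2} \sqrt{65}}} = \sqrt{-3165 + \frac{1}{44 - 7 \sqrt{130}}}$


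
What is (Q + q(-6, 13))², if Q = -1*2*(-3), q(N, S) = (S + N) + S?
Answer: 676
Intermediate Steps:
q(N, S) = N + 2*S (q(N, S) = (N + S) + S = N + 2*S)
Q = 6 (Q = -2*(-3) = 6)
(Q + q(-6, 13))² = (6 + (-6 + 2*13))² = (6 + (-6 + 26))² = (6 + 20)² = 26² = 676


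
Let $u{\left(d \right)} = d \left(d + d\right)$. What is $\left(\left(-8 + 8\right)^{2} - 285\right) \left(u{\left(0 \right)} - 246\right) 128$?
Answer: $8974080$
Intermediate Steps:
$u{\left(d \right)} = 2 d^{2}$ ($u{\left(d \right)} = d 2 d = 2 d^{2}$)
$\left(\left(-8 + 8\right)^{2} - 285\right) \left(u{\left(0 \right)} - 246\right) 128 = \left(\left(-8 + 8\right)^{2} - 285\right) \left(2 \cdot 0^{2} - 246\right) 128 = \left(0^{2} - 285\right) \left(2 \cdot 0 - 246\right) 128 = \left(0 - 285\right) \left(0 - 246\right) 128 = \left(-285\right) \left(-246\right) 128 = 70110 \cdot 128 = 8974080$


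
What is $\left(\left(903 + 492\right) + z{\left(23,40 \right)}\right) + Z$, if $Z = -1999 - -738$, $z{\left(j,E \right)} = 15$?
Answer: $149$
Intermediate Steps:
$Z = -1261$ ($Z = -1999 + 738 = -1261$)
$\left(\left(903 + 492\right) + z{\left(23,40 \right)}\right) + Z = \left(\left(903 + 492\right) + 15\right) - 1261 = \left(1395 + 15\right) - 1261 = 1410 - 1261 = 149$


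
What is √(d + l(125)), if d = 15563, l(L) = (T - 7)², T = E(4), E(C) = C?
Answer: 2*√3893 ≈ 124.79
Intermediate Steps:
T = 4
l(L) = 9 (l(L) = (4 - 7)² = (-3)² = 9)
√(d + l(125)) = √(15563 + 9) = √15572 = 2*√3893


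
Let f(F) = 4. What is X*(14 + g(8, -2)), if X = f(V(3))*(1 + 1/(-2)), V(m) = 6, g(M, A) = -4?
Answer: 20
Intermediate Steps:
X = 2 (X = 4*(1 + 1/(-2)) = 4*(1 - ½) = 4*(½) = 2)
X*(14 + g(8, -2)) = 2*(14 - 4) = 2*10 = 20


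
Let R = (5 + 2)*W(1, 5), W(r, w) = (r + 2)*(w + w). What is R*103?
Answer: 21630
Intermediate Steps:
W(r, w) = 2*w*(2 + r) (W(r, w) = (2 + r)*(2*w) = 2*w*(2 + r))
R = 210 (R = (5 + 2)*(2*5*(2 + 1)) = 7*(2*5*3) = 7*30 = 210)
R*103 = 210*103 = 21630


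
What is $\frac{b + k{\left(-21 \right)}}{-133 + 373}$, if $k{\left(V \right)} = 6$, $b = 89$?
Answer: $\frac{19}{48} \approx 0.39583$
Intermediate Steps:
$\frac{b + k{\left(-21 \right)}}{-133 + 373} = \frac{89 + 6}{-133 + 373} = \frac{95}{240} = 95 \cdot \frac{1}{240} = \frac{19}{48}$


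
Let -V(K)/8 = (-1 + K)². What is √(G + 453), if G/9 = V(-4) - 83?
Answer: I*√2094 ≈ 45.76*I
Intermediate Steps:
V(K) = -8*(-1 + K)²
G = -2547 (G = 9*(-8*(-1 - 4)² - 83) = 9*(-8*(-5)² - 83) = 9*(-8*25 - 83) = 9*(-200 - 83) = 9*(-283) = -2547)
√(G + 453) = √(-2547 + 453) = √(-2094) = I*√2094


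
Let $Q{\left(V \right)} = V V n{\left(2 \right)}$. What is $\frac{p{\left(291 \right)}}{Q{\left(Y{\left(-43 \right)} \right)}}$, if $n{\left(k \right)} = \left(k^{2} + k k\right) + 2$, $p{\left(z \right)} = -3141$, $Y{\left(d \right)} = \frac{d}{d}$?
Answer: $- \frac{3141}{10} \approx -314.1$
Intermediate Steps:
$Y{\left(d \right)} = 1$
$n{\left(k \right)} = 2 + 2 k^{2}$ ($n{\left(k \right)} = \left(k^{2} + k^{2}\right) + 2 = 2 k^{2} + 2 = 2 + 2 k^{2}$)
$Q{\left(V \right)} = 10 V^{2}$ ($Q{\left(V \right)} = V V \left(2 + 2 \cdot 2^{2}\right) = V^{2} \left(2 + 2 \cdot 4\right) = V^{2} \left(2 + 8\right) = V^{2} \cdot 10 = 10 V^{2}$)
$\frac{p{\left(291 \right)}}{Q{\left(Y{\left(-43 \right)} \right)}} = - \frac{3141}{10 \cdot 1^{2}} = - \frac{3141}{10 \cdot 1} = - \frac{3141}{10}$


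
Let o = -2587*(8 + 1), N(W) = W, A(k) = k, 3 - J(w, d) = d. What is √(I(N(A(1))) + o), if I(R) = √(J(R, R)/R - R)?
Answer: I*√23282 ≈ 152.58*I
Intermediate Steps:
J(w, d) = 3 - d
I(R) = √(-R + (3 - R)/R) (I(R) = √((3 - R)/R - R) = √(-R + (3 - R)/R))
o = -23283 (o = -2587*9 = -23283)
√(I(N(A(1))) + o) = √(√(-1 - 1*1 + 3/1) - 23283) = √(√(-1 - 1 + 3*1) - 23283) = √(√(-1 - 1 + 3) - 23283) = √(√1 - 23283) = √(1 - 23283) = √(-23282) = I*√23282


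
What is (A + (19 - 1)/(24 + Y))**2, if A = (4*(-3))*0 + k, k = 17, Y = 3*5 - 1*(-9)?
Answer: 19321/64 ≈ 301.89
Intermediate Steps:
Y = 24 (Y = 15 + 9 = 24)
A = 17 (A = (4*(-3))*0 + 17 = -12*0 + 17 = 0 + 17 = 17)
(A + (19 - 1)/(24 + Y))**2 = (17 + (19 - 1)/(24 + 24))**2 = (17 + 18/48)**2 = (17 + 18*(1/48))**2 = (17 + 3/8)**2 = (139/8)**2 = 19321/64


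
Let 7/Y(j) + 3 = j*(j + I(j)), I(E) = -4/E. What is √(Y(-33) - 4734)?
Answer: I*√5542199842/1082 ≈ 68.804*I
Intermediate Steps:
Y(j) = 7/(-3 + j*(j - 4/j))
√(Y(-33) - 4734) = √(7/(-7 + (-33)²) - 4734) = √(7/(-7 + 1089) - 4734) = √(7/1082 - 4734) = √(-5122181/1082) = I*√5542199842/1082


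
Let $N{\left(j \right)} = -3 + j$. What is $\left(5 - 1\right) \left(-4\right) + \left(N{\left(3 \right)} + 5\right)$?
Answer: $-11$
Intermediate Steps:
$\left(5 - 1\right) \left(-4\right) + \left(N{\left(3 \right)} + 5\right) = \left(5 - 1\right) \left(-4\right) + \left(\left(-3 + 3\right) + 5\right) = \left(5 - 1\right) \left(-4\right) + \left(0 + 5\right) = 4 \left(-4\right) + 5 = -16 + 5 = -11$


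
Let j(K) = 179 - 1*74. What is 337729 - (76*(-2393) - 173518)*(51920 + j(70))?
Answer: 18489294379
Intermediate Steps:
j(K) = 105 (j(K) = 179 - 74 = 105)
337729 - (76*(-2393) - 173518)*(51920 + j(70)) = 337729 - (76*(-2393) - 173518)*(51920 + 105) = 337729 - (-181868 - 173518)*52025 = 337729 - (-355386)*52025 = 337729 - 1*(-18488956650) = 337729 + 18488956650 = 18489294379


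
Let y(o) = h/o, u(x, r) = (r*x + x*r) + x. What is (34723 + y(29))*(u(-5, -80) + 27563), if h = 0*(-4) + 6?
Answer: 28555740334/29 ≈ 9.8468e+8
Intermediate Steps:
u(x, r) = x + 2*r*x (u(x, r) = (r*x + r*x) + x = 2*r*x + x = x + 2*r*x)
h = 6 (h = 0 + 6 = 6)
y(o) = 6/o
(34723 + y(29))*(u(-5, -80) + 27563) = (34723 + 6/29)*(-5*(1 + 2*(-80)) + 27563) = (34723 + 6*(1/29))*(-5*(1 - 160) + 27563) = (34723 + 6/29)*(-5*(-159) + 27563) = 1006973*(795 + 27563)/29 = (1006973/29)*28358 = 28555740334/29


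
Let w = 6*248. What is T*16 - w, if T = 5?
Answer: -1408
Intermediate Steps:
w = 1488
T*16 - w = 5*16 - 1*1488 = 80 - 1488 = -1408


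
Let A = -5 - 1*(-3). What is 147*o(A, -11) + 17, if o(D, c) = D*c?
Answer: 3251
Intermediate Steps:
A = -2 (A = -5 + 3 = -2)
147*o(A, -11) + 17 = 147*(-2*(-11)) + 17 = 147*22 + 17 = 3234 + 17 = 3251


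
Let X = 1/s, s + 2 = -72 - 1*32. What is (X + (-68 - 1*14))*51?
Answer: -443343/106 ≈ -4182.5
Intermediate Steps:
s = -106 (s = -2 + (-72 - 1*32) = -2 + (-72 - 32) = -2 - 104 = -106)
X = -1/106 (X = 1/(-106) = -1/106 ≈ -0.0094340)
(X + (-68 - 1*14))*51 = (-1/106 + (-68 - 1*14))*51 = (-1/106 + (-68 - 14))*51 = (-1/106 - 82)*51 = -8693/106*51 = -443343/106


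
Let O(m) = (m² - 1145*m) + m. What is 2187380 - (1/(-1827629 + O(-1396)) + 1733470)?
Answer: 779913155009/1718211 ≈ 4.5391e+5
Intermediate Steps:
O(m) = m² - 1144*m
2187380 - (1/(-1827629 + O(-1396)) + 1733470) = 2187380 - (1/(-1827629 - 1396*(-1144 - 1396)) + 1733470) = 2187380 - (1/(-1827629 - 1396*(-2540)) + 1733470) = 2187380 - (1/(-1827629 + 3545840) + 1733470) = 2187380 - (1/1718211 + 1733470) = 2187380 - 1*2978467222171/1718211 = 2187380 - 2978467222171/1718211 = 779913155009/1718211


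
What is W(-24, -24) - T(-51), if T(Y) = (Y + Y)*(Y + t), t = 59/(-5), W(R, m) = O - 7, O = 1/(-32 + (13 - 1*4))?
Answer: -737454/115 ≈ -6412.6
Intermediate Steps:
O = -1/23 (O = 1/(-32 + (13 - 4)) = 1/(-32 + 9) = 1/(-23) = -1/23 ≈ -0.043478)
W(R, m) = -162/23 (W(R, m) = -1/23 - 7 = -162/23)
t = -59/5 (t = 59*(-⅕) = -59/5 ≈ -11.800)
T(Y) = 2*Y*(-59/5 + Y) (T(Y) = (Y + Y)*(Y - 59/5) = (2*Y)*(-59/5 + Y) = 2*Y*(-59/5 + Y))
W(-24, -24) - T(-51) = -162/23 - 2*(-51)*(-59 + 5*(-51))/5 = -162/23 - 2*(-51)*(-59 - 255)/5 = -162/23 - 2*(-51)*(-314)/5 = -162/23 - 1*32028/5 = -162/23 - 32028/5 = -737454/115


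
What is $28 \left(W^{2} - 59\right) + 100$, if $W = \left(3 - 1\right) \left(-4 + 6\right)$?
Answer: $-1104$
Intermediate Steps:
$W = 4$ ($W = 2 \cdot 2 = 4$)
$28 \left(W^{2} - 59\right) + 100 = 28 \left(4^{2} - 59\right) + 100 = 28 \left(16 - 59\right) + 100 = 28 \left(-43\right) + 100 = -1204 + 100 = -1104$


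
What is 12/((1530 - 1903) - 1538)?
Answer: -4/637 ≈ -0.0062794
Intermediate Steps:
12/((1530 - 1903) - 1538) = 12/(-373 - 1538) = 12/(-1911) = -1/1911*12 = -4/637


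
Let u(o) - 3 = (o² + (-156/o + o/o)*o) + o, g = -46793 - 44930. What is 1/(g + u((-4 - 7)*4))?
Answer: -1/90028 ≈ -1.1108e-5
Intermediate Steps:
g = -91723
u(o) = 3 + o + o² + o*(1 - 156/o) (u(o) = 3 + ((o² + (-156/o + o/o)*o) + o) = 3 + ((o² + (-156/o + 1)*o) + o) = 3 + ((o² + (1 - 156/o)*o) + o) = 3 + ((o² + o*(1 - 156/o)) + o) = 3 + (o + o² + o*(1 - 156/o)) = 3 + o + o² + o*(1 - 156/o))
1/(g + u((-4 - 7)*4)) = 1/(-91723 + (-153 + ((-4 - 7)*4)² + 2*((-4 - 7)*4))) = 1/(-91723 + (-153 + (-11*4)² + 2*(-11*4))) = 1/(-91723 + (-153 + (-44)² + 2*(-44))) = 1/(-91723 + (-153 + 1936 - 88)) = 1/(-91723 + 1695) = 1/(-90028) = -1/90028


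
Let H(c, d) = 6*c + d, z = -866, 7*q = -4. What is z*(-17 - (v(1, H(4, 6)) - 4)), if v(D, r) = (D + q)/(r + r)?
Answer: 788493/70 ≈ 11264.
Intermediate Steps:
q = -4/7 (q = (⅐)*(-4) = -4/7 ≈ -0.57143)
H(c, d) = d + 6*c
v(D, r) = (-4/7 + D)/(2*r) (v(D, r) = (D - 4/7)/(r + r) = (-4/7 + D)/((2*r)) = (-4/7 + D)*(1/(2*r)) = (-4/7 + D)/(2*r))
z*(-17 - (v(1, H(4, 6)) - 4)) = -866*(-17 - ((-4 + 7*1)/(14*(6 + 6*4)) - 4)) = -866*(-17 - ((-4 + 7)/(14*(6 + 24)) - 4)) = -866*(-17 - ((1/14)*3/30 - 4)) = -866*(-17 - ((1/14)*(1/30)*3 - 4)) = -866*(-17 - (1/140 - 4)) = -866*(-17 - 1*(-559/140)) = -866*(-17 + 559/140) = -866*(-1821/140) = 788493/70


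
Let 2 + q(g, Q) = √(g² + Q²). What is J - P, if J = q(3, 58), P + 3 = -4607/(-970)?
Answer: -3637/970 + √3373 ≈ 54.328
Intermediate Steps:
P = 1697/970 (P = -3 - 4607/(-970) = -3 - 4607*(-1/970) = -3 + 4607/970 = 1697/970 ≈ 1.7495)
q(g, Q) = -2 + √(Q² + g²) (q(g, Q) = -2 + √(g² + Q²) = -2 + √(Q² + g²))
J = -2 + √3373 (J = -2 + √(58² + 3²) = -2 + √(3364 + 9) = -2 + √3373 ≈ 56.078)
J - P = (-2 + √3373) - 1*1697/970 = (-2 + √3373) - 1697/970 = -3637/970 + √3373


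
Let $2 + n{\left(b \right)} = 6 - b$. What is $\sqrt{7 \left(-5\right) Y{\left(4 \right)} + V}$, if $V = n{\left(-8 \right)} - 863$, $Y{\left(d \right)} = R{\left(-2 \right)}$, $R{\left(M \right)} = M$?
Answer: $i \sqrt{781} \approx 27.946 i$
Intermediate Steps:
$n{\left(b \right)} = 4 - b$ ($n{\left(b \right)} = -2 - \left(-6 + b\right) = 4 - b$)
$Y{\left(d \right)} = -2$
$V = -851$ ($V = \left(4 - -8\right) - 863 = \left(4 + 8\right) - 863 = 12 - 863 = -851$)
$\sqrt{7 \left(-5\right) Y{\left(4 \right)} + V} = \sqrt{7 \left(-5\right) \left(-2\right) - 851} = \sqrt{\left(-35\right) \left(-2\right) - 851} = \sqrt{70 - 851} = \sqrt{-781} = i \sqrt{781}$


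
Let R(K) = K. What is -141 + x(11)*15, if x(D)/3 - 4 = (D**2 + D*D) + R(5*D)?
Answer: 13404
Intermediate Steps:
x(D) = 12 + 6*D**2 + 15*D (x(D) = 12 + 3*((D**2 + D*D) + 5*D) = 12 + 3*((D**2 + D**2) + 5*D) = 12 + 3*(2*D**2 + 5*D) = 12 + (6*D**2 + 15*D) = 12 + 6*D**2 + 15*D)
-141 + x(11)*15 = -141 + (12 + 6*11**2 + 15*11)*15 = -141 + (12 + 6*121 + 165)*15 = -141 + (12 + 726 + 165)*15 = -141 + 903*15 = -141 + 13545 = 13404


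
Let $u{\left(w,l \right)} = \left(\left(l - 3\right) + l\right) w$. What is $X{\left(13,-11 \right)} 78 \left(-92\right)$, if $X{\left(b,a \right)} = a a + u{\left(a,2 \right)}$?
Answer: $-789360$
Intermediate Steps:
$u{\left(w,l \right)} = w \left(-3 + 2 l\right)$ ($u{\left(w,l \right)} = \left(\left(l - 3\right) + l\right) w = \left(\left(-3 + l\right) + l\right) w = \left(-3 + 2 l\right) w = w \left(-3 + 2 l\right)$)
$X{\left(b,a \right)} = a + a^{2}$ ($X{\left(b,a \right)} = a a + a \left(-3 + 2 \cdot 2\right) = a^{2} + a \left(-3 + 4\right) = a^{2} + a 1 = a^{2} + a = a + a^{2}$)
$X{\left(13,-11 \right)} 78 \left(-92\right) = - 11 \left(1 - 11\right) 78 \left(-92\right) = \left(-11\right) \left(-10\right) 78 \left(-92\right) = 110 \cdot 78 \left(-92\right) = 8580 \left(-92\right) = -789360$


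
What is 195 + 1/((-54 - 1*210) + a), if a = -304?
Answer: 110759/568 ≈ 195.00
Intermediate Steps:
195 + 1/((-54 - 1*210) + a) = 195 + 1/((-54 - 1*210) - 304) = 195 + 1/((-54 - 210) - 304) = 195 + 1/(-264 - 304) = 195 + 1/(-568) = 195 - 1/568 = 110759/568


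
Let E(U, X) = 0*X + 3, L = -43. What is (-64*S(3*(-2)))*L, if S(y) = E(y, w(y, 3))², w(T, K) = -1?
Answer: 24768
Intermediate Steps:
E(U, X) = 3 (E(U, X) = 0 + 3 = 3)
S(y) = 9 (S(y) = 3² = 9)
(-64*S(3*(-2)))*L = -64*9*(-43) = -576*(-43) = 24768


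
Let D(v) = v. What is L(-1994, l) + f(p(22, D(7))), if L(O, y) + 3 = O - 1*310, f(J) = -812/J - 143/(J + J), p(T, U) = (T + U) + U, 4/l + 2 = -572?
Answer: -55957/24 ≈ -2331.5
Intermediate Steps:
l = -2/287 (l = 4/(-2 - 572) = 4/(-574) = 4*(-1/574) = -2/287 ≈ -0.0069686)
p(T, U) = T + 2*U
f(J) = -1767/(2*J) (f(J) = -812/J - 143*1/(2*J) = -812/J - 143/(2*J) = -1767/(2*J))
L(O, y) = -313 + O (L(O, y) = -3 + (O - 1*310) = -3 + (O - 310) = -3 + (-310 + O) = -313 + O)
L(-1994, l) + f(p(22, D(7))) = (-313 - 1994) - 1767/(2*(22 + 2*7)) = -2307 - 1767/(2*(22 + 14)) = -2307 - 1767/2/36 = -2307 - 1767/2*1/36 = -2307 - 589/24 = -55957/24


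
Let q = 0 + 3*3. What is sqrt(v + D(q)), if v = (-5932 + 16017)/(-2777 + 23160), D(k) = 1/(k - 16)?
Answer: 2*sqrt(1791074593)/142681 ≈ 0.59323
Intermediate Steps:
q = 9 (q = 0 + 9 = 9)
D(k) = 1/(-16 + k)
v = 10085/20383 ≈ 0.49477
sqrt(v + D(q)) = sqrt(10085/20383 + 1/(-16 + 9)) = sqrt(10085/20383 + 1/(-7)) = sqrt(10085/20383 - 1/7) = sqrt(50212/142681) = 2*sqrt(1791074593)/142681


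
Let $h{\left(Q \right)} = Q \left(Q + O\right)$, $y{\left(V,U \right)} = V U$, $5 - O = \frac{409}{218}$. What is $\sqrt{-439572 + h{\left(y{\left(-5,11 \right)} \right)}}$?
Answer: $\frac{i \sqrt{20754624818}}{218} \approx 660.85 i$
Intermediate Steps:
$O = \frac{681}{218}$ ($O = 5 - \frac{409}{218} = \frac{681}{218} \approx 3.1239$)
$y{\left(V,U \right)} = U V$
$h{\left(Q \right)} = Q \left(\frac{681}{218} + Q\right)$ ($h{\left(Q \right)} = Q \left(Q + \frac{681}{218}\right) = Q \left(\frac{681}{218} + Q\right)$)
$\sqrt{-439572 + h{\left(y{\left(-5,11 \right)} \right)}} = \sqrt{-439572 + \frac{11 \left(-5\right) \left(681 + 218 \cdot 11 \left(-5\right)\right)}{218}} = \sqrt{-439572 + \frac{1}{218} \left(-55\right) \left(681 + 218 \left(-55\right)\right)} = \sqrt{-439572 + \frac{1}{218} \left(-55\right) \left(681 - 11990\right)} = \sqrt{-439572 + \frac{1}{218} \left(-55\right) \left(-11309\right)} = \sqrt{-439572 + \frac{621995}{218}} = \sqrt{- \frac{95204701}{218}} = \frac{i \sqrt{20754624818}}{218}$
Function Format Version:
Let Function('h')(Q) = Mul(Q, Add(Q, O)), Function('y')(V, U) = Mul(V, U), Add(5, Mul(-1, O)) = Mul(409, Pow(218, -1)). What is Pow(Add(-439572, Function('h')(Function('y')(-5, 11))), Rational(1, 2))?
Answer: Mul(Rational(1, 218), I, Pow(20754624818, Rational(1, 2))) ≈ Mul(660.85, I)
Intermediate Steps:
O = Rational(681, 218) (O = Add(5, Mul(-1, Mul(409, Pow(218, -1)))) = Add(5, Mul(-1, Mul(409, Rational(1, 218)))) = Add(5, Mul(-1, Rational(409, 218))) = Add(5, Rational(-409, 218)) = Rational(681, 218) ≈ 3.1239)
Function('y')(V, U) = Mul(U, V)
Function('h')(Q) = Mul(Q, Add(Rational(681, 218), Q)) (Function('h')(Q) = Mul(Q, Add(Q, Rational(681, 218))) = Mul(Q, Add(Rational(681, 218), Q)))
Pow(Add(-439572, Function('h')(Function('y')(-5, 11))), Rational(1, 2)) = Pow(Add(-439572, Mul(Rational(1, 218), Mul(11, -5), Add(681, Mul(218, Mul(11, -5))))), Rational(1, 2)) = Pow(Add(-439572, Mul(Rational(1, 218), -55, Add(681, Mul(218, -55)))), Rational(1, 2)) = Pow(Add(-439572, Mul(Rational(1, 218), -55, Add(681, -11990))), Rational(1, 2)) = Pow(Add(-439572, Mul(Rational(1, 218), -55, -11309)), Rational(1, 2)) = Pow(Add(-439572, Rational(621995, 218)), Rational(1, 2)) = Pow(Rational(-95204701, 218), Rational(1, 2)) = Mul(Rational(1, 218), I, Pow(20754624818, Rational(1, 2)))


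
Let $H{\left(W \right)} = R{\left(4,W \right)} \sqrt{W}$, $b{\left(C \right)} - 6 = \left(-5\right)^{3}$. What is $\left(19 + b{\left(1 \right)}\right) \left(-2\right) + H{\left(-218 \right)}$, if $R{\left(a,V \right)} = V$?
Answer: $200 - 218 i \sqrt{218} \approx 200.0 - 3218.7 i$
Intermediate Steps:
$b{\left(C \right)} = -119$ ($b{\left(C \right)} = 6 + \left(-5\right)^{3} = 6 - 125 = -119$)
$H{\left(W \right)} = W^{\frac{3}{2}}$ ($H{\left(W \right)} = W \sqrt{W} = W^{\frac{3}{2}}$)
$\left(19 + b{\left(1 \right)}\right) \left(-2\right) + H{\left(-218 \right)} = \left(19 - 119\right) \left(-2\right) + \left(-218\right)^{\frac{3}{2}} = \left(-100\right) \left(-2\right) - 218 i \sqrt{218} = 200 - 218 i \sqrt{218}$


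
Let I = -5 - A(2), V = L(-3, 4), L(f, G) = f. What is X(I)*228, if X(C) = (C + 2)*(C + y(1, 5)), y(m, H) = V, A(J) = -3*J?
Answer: -1368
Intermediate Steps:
V = -3
y(m, H) = -3
I = 1 (I = -5 - (-3)*2 = -5 - 1*(-6) = -5 + 6 = 1)
X(C) = (-3 + C)*(2 + C) (X(C) = (C + 2)*(C - 3) = (2 + C)*(-3 + C) = (-3 + C)*(2 + C))
X(I)*228 = (-6 + 1**2 - 1*1)*228 = (-6 + 1 - 1)*228 = -6*228 = -1368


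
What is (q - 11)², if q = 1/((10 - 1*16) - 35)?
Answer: 204304/1681 ≈ 121.54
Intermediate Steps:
q = -1/41 (q = 1/((10 - 16) - 35) = 1/(-6 - 35) = 1/(-41) = -1/41 ≈ -0.024390)
(q - 11)² = (-1/41 - 11)² = (-452/41)² = 204304/1681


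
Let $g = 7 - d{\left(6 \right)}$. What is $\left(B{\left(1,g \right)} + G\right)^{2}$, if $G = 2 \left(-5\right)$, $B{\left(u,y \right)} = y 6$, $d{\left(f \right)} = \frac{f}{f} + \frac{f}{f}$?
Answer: $400$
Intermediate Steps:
$d{\left(f \right)} = 2$ ($d{\left(f \right)} = 1 + 1 = 2$)
$g = 5$ ($g = 7 - 2 = 5$)
$B{\left(u,y \right)} = 6 y$
$G = -10$
$\left(B{\left(1,g \right)} + G\right)^{2} = \left(6 \cdot 5 - 10\right)^{2} = \left(30 - 10\right)^{2} = 20^{2} = 400$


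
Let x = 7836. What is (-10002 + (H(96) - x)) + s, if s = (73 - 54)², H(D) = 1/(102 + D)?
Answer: -3460445/198 ≈ -17477.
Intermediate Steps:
s = 361 (s = 19² = 361)
(-10002 + (H(96) - x)) + s = (-10002 + (1/(102 + 96) - 1*7836)) + 361 = (-10002 + (1/198 - 7836)) + 361 = (-10002 - 1551527/198) + 361 = -3531923/198 + 361 = -3460445/198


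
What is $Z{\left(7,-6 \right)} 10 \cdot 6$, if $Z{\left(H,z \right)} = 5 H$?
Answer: $2100$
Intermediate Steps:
$Z{\left(7,-6 \right)} 10 \cdot 6 = 5 \cdot 7 \cdot 10 \cdot 6 = 35 \cdot 10 \cdot 6 = 350 \cdot 6 = 2100$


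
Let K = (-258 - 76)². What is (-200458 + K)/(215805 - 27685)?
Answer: -44451/94060 ≈ -0.47258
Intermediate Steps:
K = 111556 (K = (-334)² = 111556)
(-200458 + K)/(215805 - 27685) = (-200458 + 111556)/(215805 - 27685) = -88902/188120 = -88902*1/188120 = -44451/94060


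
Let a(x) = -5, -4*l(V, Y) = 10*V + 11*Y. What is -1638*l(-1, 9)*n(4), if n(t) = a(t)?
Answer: -364455/2 ≈ -1.8223e+5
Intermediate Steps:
l(V, Y) = -11*Y/4 - 5*V/2 (l(V, Y) = -(10*V + 11*Y)/4 = -11*Y/4 - 5*V/2)
n(t) = -5
-1638*l(-1, 9)*n(4) = -1638*(-11/4*9 - 5/2*(-1))*(-5) = -1638*(-99/4 + 5/2)*(-5) = -(-72891)*(-5)/2 = -1638*445/4 = -364455/2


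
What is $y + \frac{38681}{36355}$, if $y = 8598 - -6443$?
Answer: $\frac{546854236}{36355} \approx 15042.0$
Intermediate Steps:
$y = 15041$ ($y = 8598 + 6443 = 15041$)
$y + \frac{38681}{36355} = 15041 + \frac{38681}{36355} = \frac{546854236}{36355}$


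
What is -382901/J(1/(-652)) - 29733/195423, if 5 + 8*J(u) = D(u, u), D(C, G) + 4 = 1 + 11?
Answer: -199540462061/195423 ≈ -1.0211e+6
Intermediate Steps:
D(C, G) = 8 (D(C, G) = -4 + (1 + 11) = -4 + 12 = 8)
J(u) = 3/8 (J(u) = -5/8 + (⅛)*8 = -5/8 + 1 = 3/8)
-382901/J(1/(-652)) - 29733/195423 = -382901/3/8 - 29733/195423 = -382901*8/3 - 29733*1/195423 = -3063208/3 - 9911/65141 = -199540462061/195423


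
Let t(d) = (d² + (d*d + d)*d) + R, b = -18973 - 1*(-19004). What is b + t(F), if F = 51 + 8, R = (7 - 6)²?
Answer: 212373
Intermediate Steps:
R = 1 (R = 1² = 1)
F = 59
b = 31 (b = -18973 + 19004 = 31)
t(d) = 1 + d² + d*(d + d²) (t(d) = (d² + (d*d + d)*d) + 1 = (d² + (d² + d)*d) + 1 = (d² + (d + d²)*d) + 1 = (d² + d*(d + d²)) + 1 = 1 + d² + d*(d + d²))
b + t(F) = 31 + (1 + 59³ + 2*59²) = 31 + (1 + 205379 + 2*3481) = 31 + (1 + 205379 + 6962) = 31 + 212342 = 212373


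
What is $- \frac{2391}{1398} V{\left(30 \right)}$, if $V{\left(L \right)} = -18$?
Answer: $\frac{7173}{233} \approx 30.785$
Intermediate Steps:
$- \frac{2391}{1398} V{\left(30 \right)} = - \frac{2391}{1398} \left(-18\right) = \left(-2391\right) \frac{1}{1398} \left(-18\right) = \left(- \frac{797}{466}\right) \left(-18\right) = \frac{7173}{233}$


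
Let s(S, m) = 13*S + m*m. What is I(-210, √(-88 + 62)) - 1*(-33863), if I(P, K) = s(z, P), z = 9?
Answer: 78080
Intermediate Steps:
s(S, m) = m² + 13*S (s(S, m) = 13*S + m² = m² + 13*S)
I(P, K) = 117 + P² (I(P, K) = P² + 13*9 = P² + 117 = 117 + P²)
I(-210, √(-88 + 62)) - 1*(-33863) = (117 + (-210)²) - 1*(-33863) = (117 + 44100) + 33863 = 44217 + 33863 = 78080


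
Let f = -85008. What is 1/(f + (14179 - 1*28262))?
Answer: -1/99091 ≈ -1.0092e-5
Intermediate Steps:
1/(f + (14179 - 1*28262)) = 1/(-85008 + (14179 - 1*28262)) = 1/(-85008 + (14179 - 28262)) = 1/(-85008 - 14083) = 1/(-99091) = -1/99091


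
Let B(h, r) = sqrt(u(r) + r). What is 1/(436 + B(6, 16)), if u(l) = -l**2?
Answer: 109/47584 - I*sqrt(15)/47584 ≈ 0.0022907 - 8.1393e-5*I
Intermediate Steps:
B(h, r) = sqrt(r - r**2) (B(h, r) = sqrt(-r**2 + r) = sqrt(r - r**2))
1/(436 + B(6, 16)) = 1/(436 + sqrt(16*(1 - 1*16))) = 1/(436 + sqrt(16*(1 - 16))) = 1/(436 + sqrt(16*(-15))) = 1/(436 + sqrt(-240)) = 1/(436 + 4*I*sqrt(15))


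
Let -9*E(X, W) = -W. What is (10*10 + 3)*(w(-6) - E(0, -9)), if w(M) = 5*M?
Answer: -2987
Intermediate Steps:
E(X, W) = W/9 (E(X, W) = -(-1)*W/9 = W/9)
(10*10 + 3)*(w(-6) - E(0, -9)) = (10*10 + 3)*(5*(-6) - (-9)/9) = (100 + 3)*(-30 - 1*(-1)) = 103*(-30 + 1) = 103*(-29) = -2987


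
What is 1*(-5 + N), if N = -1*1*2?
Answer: -7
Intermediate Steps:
N = -2 (N = -1*2 = -2)
1*(-5 + N) = 1*(-5 - 2) = 1*(-7) = -7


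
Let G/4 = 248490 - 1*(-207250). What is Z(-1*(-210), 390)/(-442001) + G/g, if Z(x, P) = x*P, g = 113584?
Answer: 7111139405/448252157 ≈ 15.864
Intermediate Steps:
G = 1822960 (G = 4*(248490 - 1*(-207250)) = 4*(248490 + 207250) = 4*455740 = 1822960)
Z(x, P) = P*x
Z(-1*(-210), 390)/(-442001) + G/g = (390*(-1*(-210)))/(-442001) + 1822960/113584 = (390*210)*(-1/442001) + 1822960*(1/113584) = 81900*(-1/442001) + 113935/7099 = -11700/63143 + 113935/7099 = 7111139405/448252157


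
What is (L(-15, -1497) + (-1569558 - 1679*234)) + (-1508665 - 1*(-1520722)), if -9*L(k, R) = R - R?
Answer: -1950387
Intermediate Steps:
L(k, R) = 0 (L(k, R) = -(R - R)/9 = -1/9*0 = 0)
(L(-15, -1497) + (-1569558 - 1679*234)) + (-1508665 - 1*(-1520722)) = (0 + (-1569558 - 1679*234)) + (-1508665 - 1*(-1520722)) = (0 + (-1569558 - 1*392886)) + (-1508665 + 1520722) = (0 + (-1569558 - 392886)) + 12057 = (0 - 1962444) + 12057 = -1962444 + 12057 = -1950387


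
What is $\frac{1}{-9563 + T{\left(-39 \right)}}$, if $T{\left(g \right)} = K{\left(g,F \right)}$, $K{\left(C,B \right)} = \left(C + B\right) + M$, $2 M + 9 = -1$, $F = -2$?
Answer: $- \frac{1}{9609} \approx -0.00010407$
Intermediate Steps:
$M = -5$ ($M = - \frac{9}{2} + \frac{1}{2} \left(-1\right) = - \frac{9}{2} - \frac{1}{2} = -5$)
$K{\left(C,B \right)} = -5 + B + C$ ($K{\left(C,B \right)} = \left(C + B\right) - 5 = \left(B + C\right) - 5 = -5 + B + C$)
$T{\left(g \right)} = -7 + g$ ($T{\left(g \right)} = -5 - 2 + g = -7 + g$)
$\frac{1}{-9563 + T{\left(-39 \right)}} = \frac{1}{-9563 - 46} = \frac{1}{-9609} = - \frac{1}{9609}$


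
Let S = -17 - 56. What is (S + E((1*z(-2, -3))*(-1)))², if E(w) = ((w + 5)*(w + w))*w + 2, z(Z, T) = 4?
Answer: 1521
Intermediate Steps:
S = -73
E(w) = 2 + 2*w²*(5 + w) (E(w) = ((5 + w)*(2*w))*w + 2 = (2*w*(5 + w))*w + 2 = 2*w²*(5 + w) + 2 = 2 + 2*w²*(5 + w))
(S + E((1*z(-2, -3))*(-1)))² = (-73 + (2 + 2*((1*4)*(-1))³ + 10*((1*4)*(-1))²))² = (-73 + (2 + 2*(4*(-1))³ + 10*(4*(-1))²))² = (-73 + (2 + 2*(-4)³ + 10*(-4)²))² = (-73 + (2 + 2*(-64) + 10*16))² = (-73 + (2 - 128 + 160))² = (-73 + 34)² = (-39)² = 1521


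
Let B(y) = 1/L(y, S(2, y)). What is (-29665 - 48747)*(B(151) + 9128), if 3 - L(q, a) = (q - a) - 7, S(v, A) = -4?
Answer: -103782908308/145 ≈ -7.1574e+8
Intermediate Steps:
L(q, a) = 10 + a - q (L(q, a) = 3 - ((q - a) - 7) = 3 - (-7 + q - a) = 3 + (7 + a - q) = 10 + a - q)
B(y) = 1/(6 - y) (B(y) = 1/(10 - 4 - y) = 1/(6 - y))
(-29665 - 48747)*(B(151) + 9128) = (-29665 - 48747)*(-1/(-6 + 151) + 9128) = -78412*(-1/145 + 9128) = -78412*1323559/145 = -103782908308/145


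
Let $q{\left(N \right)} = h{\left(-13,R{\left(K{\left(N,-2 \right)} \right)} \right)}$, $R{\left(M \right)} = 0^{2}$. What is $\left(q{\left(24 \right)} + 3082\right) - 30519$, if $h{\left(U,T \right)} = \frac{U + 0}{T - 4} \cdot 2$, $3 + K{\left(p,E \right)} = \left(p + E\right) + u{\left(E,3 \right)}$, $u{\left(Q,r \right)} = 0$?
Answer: $- \frac{54861}{2} \approx -27431.0$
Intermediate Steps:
$K{\left(p,E \right)} = -3 + E + p$ ($K{\left(p,E \right)} = -3 + \left(\left(p + E\right) + 0\right) = -3 + \left(\left(E + p\right) + 0\right) = -3 + \left(E + p\right) = -3 + E + p$)
$R{\left(M \right)} = 0$
$h{\left(U,T \right)} = \frac{2 U}{-4 + T}$ ($h{\left(U,T \right)} = \frac{U}{-4 + T} 2 = \frac{2 U}{-4 + T}$)
$q{\left(N \right)} = \frac{13}{2}$ ($q{\left(N \right)} = 2 \left(-13\right) \frac{1}{-4 + 0} = 2 \left(-13\right) \frac{1}{-4} = 2 \left(-13\right) \left(- \frac{1}{4}\right) = \frac{13}{2}$)
$\left(q{\left(24 \right)} + 3082\right) - 30519 = \left(\frac{13}{2} + 3082\right) - 30519 = \frac{6177}{2} - 30519 = - \frac{54861}{2}$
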